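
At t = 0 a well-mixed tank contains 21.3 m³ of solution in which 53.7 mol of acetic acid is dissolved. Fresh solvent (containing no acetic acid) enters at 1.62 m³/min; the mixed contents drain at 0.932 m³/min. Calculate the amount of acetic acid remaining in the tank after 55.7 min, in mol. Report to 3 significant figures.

Total volume: dV/dt = Q_in − Q_out = 0.68800 m³/min, so V(t) = 21.3 + 0.68800 t and V(55.7) = 59.622 m³.
No acetic acid enters, so dm/dt = −Q_out · (m/V).
dm/m = −Q_out dt/(V₀ + 0.68800 t); integrating gives ln(m/m₀) = −(Q_out/(Q_in−Q_out)) ln(V/V₀).
m = m₀ (V₀/V)^(Q_out/(Q_in−Q_out)) = 53.7 × (21.3/59.622)^(1.3547) = 13.317 mol.

13.3 mol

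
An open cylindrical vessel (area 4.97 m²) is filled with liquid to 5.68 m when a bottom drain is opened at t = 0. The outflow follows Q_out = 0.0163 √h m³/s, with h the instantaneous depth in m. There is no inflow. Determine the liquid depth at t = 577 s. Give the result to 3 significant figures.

A dh/dt = −Q_out = −0.0163 √h.
Separate and integrate: 2(√h − √h₀) = −(0.0163/A) t.
√h = √5.68 − 0.0163·577/(2·4.97) = 2.3833 − 0.94619 = 1.4371.
h = 1.4371² = 2.0652 m.

2.07 m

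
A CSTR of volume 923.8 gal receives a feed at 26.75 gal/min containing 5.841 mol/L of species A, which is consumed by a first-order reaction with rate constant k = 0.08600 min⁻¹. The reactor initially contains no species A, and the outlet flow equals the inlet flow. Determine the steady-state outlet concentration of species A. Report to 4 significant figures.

Accumulation = in − out − consumed: V dC/dt = Q C_in − Q C − k V C.
At steady state: 0 = Q C_in − (Q + kV) C_ss, so C_ss = Q C_in/(Q + kV).
C_ss = 26.75·5.841/(26.75 + 0.08600·923.8) = 156.247/106.197 = 1.47129 mol/L.

1.471 mol/L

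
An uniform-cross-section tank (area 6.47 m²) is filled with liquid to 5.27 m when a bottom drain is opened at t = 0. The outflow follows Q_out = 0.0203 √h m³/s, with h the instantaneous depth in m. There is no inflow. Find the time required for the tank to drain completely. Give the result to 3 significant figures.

A dh/dt = −Q_out = −0.0203 √h.
∫ h^(−1/2) dh = −(0.0203/A) ∫ dt, giving 2√h = 2√h₀ − (0.0203/A) t.
Tank is empty when √h = 0: t_empty = 2A√h₀/0.0203.
t_empty = 2·6.47·√5.27/0.0203 = 12.940·2.2956/0.0203 = 1463.3 s.

1460 s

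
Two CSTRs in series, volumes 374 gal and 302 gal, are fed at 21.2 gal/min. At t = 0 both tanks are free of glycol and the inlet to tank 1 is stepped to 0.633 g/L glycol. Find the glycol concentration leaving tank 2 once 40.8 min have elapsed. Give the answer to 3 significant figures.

0.459 g/L

Species balance on tank i: dCᵢ/dt = (Cᵢ₋₁ − Cᵢ)/τᵢ with τᵢ = Vᵢ/Q.
τ₁ = 374/21.2 = 17.642 min; τ₂ = 302/21.2 = 14.245 min.
Tank 1: C₁ = C_in(1 − e^(−t/τ₁)). Tank 2 (τ₁ ≠ τ₂): C₂ = C_in[1 − (τ₁ e^(−t/τ₁) − τ₂ e^(−t/τ₂))/(τ₁ − τ₂)].
At t = 40.8: e^(−t/τ₁) = 0.098991, e^(−t/τ₂) = 0.057034.
C₂ = 0.633·[1 − (17.642·0.098991 − 14.245·0.057034)/(3.3962)] = 0.633·0.72502 = 0.45894 g/L.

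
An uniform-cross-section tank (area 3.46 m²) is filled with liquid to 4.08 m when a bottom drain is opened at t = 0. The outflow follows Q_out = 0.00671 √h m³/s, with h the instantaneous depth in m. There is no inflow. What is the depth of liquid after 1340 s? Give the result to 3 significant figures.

A dh/dt = −Q_out = −0.00671 √h.
This is separable: 2 d(√h)/dt = −0.00671/A, so √h = √h₀ − (0.00671/(2A)) t.
√h = √4.08 − 0.00671·1340/(2·3.46) = 2.0199 − 1.2993 = 0.72057.
h = 0.72057² = 0.51921 m.

0.519 m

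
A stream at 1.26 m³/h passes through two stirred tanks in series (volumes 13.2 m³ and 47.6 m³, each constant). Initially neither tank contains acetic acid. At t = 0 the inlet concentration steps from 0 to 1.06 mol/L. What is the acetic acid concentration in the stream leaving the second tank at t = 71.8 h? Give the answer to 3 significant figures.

Species balance on tank i: dCᵢ/dt = (Cᵢ₋₁ − Cᵢ)/τᵢ with τᵢ = Vᵢ/Q.
τ₁ = 13.2/1.26 = 10.476 h; τ₂ = 47.6/1.26 = 37.778 h.
Solving the cascade with C₁(0)=C₂(0)=0 gives C₂(t) = C_in[1 − (τ₁ e^(−t/τ₁) − τ₂ e^(−t/τ₂))/(τ₁ − τ₂)].
At t = 71.8: e^(−t/τ₁) = 0.0010556, e^(−t/τ₂) = 0.14948.
C₂ = 1.06·[1 − (10.476·0.0010556 − 37.778·0.14948)/(-27.302)] = 1.06·0.79357 = 0.84118 mol/L.

0.841 mol/L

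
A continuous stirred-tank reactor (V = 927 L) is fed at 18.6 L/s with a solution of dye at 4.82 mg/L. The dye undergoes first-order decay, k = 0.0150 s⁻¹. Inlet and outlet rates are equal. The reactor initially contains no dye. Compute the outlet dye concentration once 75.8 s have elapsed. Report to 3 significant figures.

2.56 mg/L

Accumulation = in − out − consumed: V dC/dt = Q C_in − Q C − k V C.
This is linear with rate a = Q/V + k = 0.035065 s⁻¹.
C_ss = Q C_in/(Q + kV) = 2.7581 mg/L; C(t) = C_ss + (C₀ − C_ss) e^(−a t).
C(75.8) = 2.7581 + (-2.7581)·e^(−0.035065·75.8) = 2.7581 + (-2.7581)·0.070095 = 2.5648 mg/L.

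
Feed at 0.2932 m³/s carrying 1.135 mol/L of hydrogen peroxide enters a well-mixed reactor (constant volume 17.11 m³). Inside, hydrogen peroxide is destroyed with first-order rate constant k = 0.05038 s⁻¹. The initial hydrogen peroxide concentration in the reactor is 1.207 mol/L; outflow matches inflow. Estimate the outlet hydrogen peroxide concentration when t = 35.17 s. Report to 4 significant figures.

V dC/dt = Q(C_in − C) − k V C.
dC/dt = (Q/V) C_in − (Q/V + k) C; effective rate a = Q/V + k = 0.0171362 + 0.05038 = 0.0675162 s⁻¹.
C_ss = Q C_in/(Q + kV) = 0.288073 mol/L; C(t) = C_ss + (C₀ − C_ss) e^(−a t).
C(35.17) = 0.288073 + (0.918927)·e^(−0.0675162·35.17) = 0.288073 + (0.918927)·0.0930569 = 0.373585 mol/L.

0.3736 mol/L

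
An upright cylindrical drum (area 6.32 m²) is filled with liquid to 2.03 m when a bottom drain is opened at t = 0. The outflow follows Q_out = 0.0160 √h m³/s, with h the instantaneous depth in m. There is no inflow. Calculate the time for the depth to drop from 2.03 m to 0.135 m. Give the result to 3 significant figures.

Mass balance (ρ constant): A dh/dt = −0.0160 √h.
∫ h^(−1/2) dh = −(0.0160/A) ∫ dt, giving 2√h = 2√h₀ − (0.0160/A) t.
t = 2A(√h₀ − √h)/0.0160 = 2·6.32·(√2.03 − √0.135)/0.0160
  = 12.640 × (1.4248 − 0.36742) / 0.0160 = 835.31 s.

835 s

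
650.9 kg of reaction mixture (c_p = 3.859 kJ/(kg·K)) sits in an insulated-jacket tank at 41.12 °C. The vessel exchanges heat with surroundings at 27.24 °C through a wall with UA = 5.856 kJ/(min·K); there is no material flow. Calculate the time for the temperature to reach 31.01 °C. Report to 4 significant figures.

M c_p dT/dt = −UA(T − T_amb).
τ = M c_p/UA = 428.932 min; T_ss = T_amb = 27.2400 °C.
T(t) = T_ss + (T₀ − T_ss)e^(−t/τ); set T = 31.01:
t = −τ ln[(T − T_ss)/(T₀ − T_ss)] = −428.932 · ln(0.271614) = 559.058 min.

559.1 min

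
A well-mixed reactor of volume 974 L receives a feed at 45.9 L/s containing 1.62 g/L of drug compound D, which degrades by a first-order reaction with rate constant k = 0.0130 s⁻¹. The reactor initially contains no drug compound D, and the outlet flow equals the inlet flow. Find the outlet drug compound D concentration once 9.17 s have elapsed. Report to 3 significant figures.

Species balance: V dC/dt = Q C_in − Q C − k V C.
dC/dt = (Q/V) C_in − (Q/V + k) C; effective rate a = Q/V + k = 0.047125 + 0.0130 = 0.060125 s⁻¹.
C_ss = Q C_in/(Q + kV) = 1.2697 g/L; C(t) = C_ss + (C₀ − C_ss) e^(−a t).
C(9.17) = 1.2697 + (-1.2697)·e^(−0.060125·9.17) = 1.2697 + (-1.2697)·0.57617 = 0.53815 g/L.

0.538 g/L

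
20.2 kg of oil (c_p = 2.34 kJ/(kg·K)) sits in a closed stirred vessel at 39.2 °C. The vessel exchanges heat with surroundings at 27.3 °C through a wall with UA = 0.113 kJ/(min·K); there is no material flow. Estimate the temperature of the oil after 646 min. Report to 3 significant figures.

29.8 °C

Lumped-capacitance energy balance: M c_p dT/dt = UA(T_amb − T).
dT/dt = (T_ss − T)/τ with T_ss = T_amb = 27.300 °C, τ = M c_p/UA = 20.2·2.34/0.113 = 418.30 min.
T approaches T_ss exponentially: T(t) = T_ss + (T₀ − T_ss) e^(−t/τ).
T(646) = 27.300 + (11.900)·0.21345 = 29.840 °C.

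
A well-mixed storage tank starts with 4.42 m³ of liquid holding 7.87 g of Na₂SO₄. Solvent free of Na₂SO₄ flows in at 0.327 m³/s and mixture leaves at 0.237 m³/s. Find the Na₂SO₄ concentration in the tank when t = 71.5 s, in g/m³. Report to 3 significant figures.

0.0680 g/m³

Let m(t) be the amount of Na₂SO₄. Volume: V(t) = V₀ + (Q_in − Q_out) t = 4.42 + 0.090000 t; V(71.5) = 10.855 m³.
No Na₂SO₄ enters, so dm/dt = −Q_out · (m/V).
dm/m = −Q_out dt/(V₀ + 0.090000 t); integrating gives ln(m/m₀) = −(Q_out/(Q_in−Q_out)) ln(V/V₀).
m = m₀ (V₀/V)^(Q_out/(Q_in−Q_out)) = 7.87 × (4.42/10.855)^(2.6333) = 0.73863 g.
C = m/V = 0.73863/10.855 = 0.068045 g/m³.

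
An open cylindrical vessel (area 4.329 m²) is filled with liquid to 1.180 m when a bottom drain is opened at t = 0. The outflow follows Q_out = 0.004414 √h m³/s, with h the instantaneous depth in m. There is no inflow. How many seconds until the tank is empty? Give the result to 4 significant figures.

2131 s

A dh/dt = −Q_out = −0.004414 √h.
∫ h^(−1/2) dh = −(0.004414/A) ∫ dt, giving 2√h = 2√h₀ − (0.004414/A) t.
Set h = 0: 2√h₀ = (0.004414/A) t_empty ⇒ t_empty = 2A√h₀/0.004414.
t_empty = 2·4.329·√1.180/0.004414 = 8.65800·1.08628/0.004414 = 2130.72 s.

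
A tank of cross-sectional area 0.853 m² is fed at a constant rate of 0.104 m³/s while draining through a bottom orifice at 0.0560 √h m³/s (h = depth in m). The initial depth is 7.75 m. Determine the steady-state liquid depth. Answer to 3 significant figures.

Level balance: A dh/dt = 0.104 − 0.0560 √h. Setting dh/dt = 0:
Q_in = 0.0560 √h_ss ⇒ √h_ss = 0.104/0.0560 = 1.8571.
h_ss = 1.8571² = 3.4490 m. (Since h₀ = 7.75 m > h_ss, the level will fall toward this value.)

3.45 m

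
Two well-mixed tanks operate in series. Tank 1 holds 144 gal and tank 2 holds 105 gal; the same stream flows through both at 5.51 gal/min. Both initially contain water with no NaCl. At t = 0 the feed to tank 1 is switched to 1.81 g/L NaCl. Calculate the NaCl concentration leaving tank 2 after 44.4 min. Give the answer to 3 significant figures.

Each tank obeys Vᵢ dCᵢ/dt = Q(Cᵢ₋₁ − Cᵢ), so τᵢ = Vᵢ/Q.
τ₁ = 144/5.51 = 26.134 min; τ₂ = 105/5.51 = 19.056 min.
Tank 1: C₁ = C_in(1 − e^(−t/τ₁)). Tank 2 (τ₁ ≠ τ₂): C₂ = C_in[1 − (τ₁ e^(−t/τ₁) − τ₂ e^(−t/τ₂))/(τ₁ − τ₂)].
At t = 44.4: e^(−t/τ₁) = 0.18288, e^(−t/τ₂) = 0.097301.
C₂ = 1.81·[1 − (26.134·0.18288 − 19.056·0.097301)/(7.0780)] = 1.81·0.58671 = 1.0619 g/L.

1.06 g/L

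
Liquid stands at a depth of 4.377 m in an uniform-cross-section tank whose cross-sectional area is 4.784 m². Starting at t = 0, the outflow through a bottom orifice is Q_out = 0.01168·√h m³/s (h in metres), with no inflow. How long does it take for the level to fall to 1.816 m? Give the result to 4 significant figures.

609.9 s

With no inflow, A dh/dt = −0.01168 √h.
∫ h^(−1/2) dh = −(0.01168/A) ∫ dt, giving 2√h = 2√h₀ − (0.01168/A) t.
t = 2A(√h₀ − √h)/0.01168 = 2·4.784·(√4.377 − √1.816)/0.01168
  = 9.56800 × (2.09213 − 1.34759) / 0.01168 = 609.909 s.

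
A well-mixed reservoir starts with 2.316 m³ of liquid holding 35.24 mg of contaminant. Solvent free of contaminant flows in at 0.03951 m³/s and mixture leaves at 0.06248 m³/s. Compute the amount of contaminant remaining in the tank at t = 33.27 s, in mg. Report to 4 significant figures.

Let m(t) be the amount of contaminant. Volume: V(t) = V₀ + (Q_in − Q_out) t = 2.316 − 0.0229700 t; V(33.27) = 1.55179 m³.
Solute balance: dm/dt = 0 − Q_out C = −Q_out m/V(t).
dm/m = −Q_out dt/(V₀ − 0.0229700 t); integrating gives ln(m/m₀) = −(Q_out/(Q_in−Q_out)) ln(V/V₀).
m = m₀ (V₀/V)^(Q_out/(Q_in−Q_out)) = 35.24 × (2.316/1.55179)^(-2.72007) = 11.8577 mg.

11.86 mg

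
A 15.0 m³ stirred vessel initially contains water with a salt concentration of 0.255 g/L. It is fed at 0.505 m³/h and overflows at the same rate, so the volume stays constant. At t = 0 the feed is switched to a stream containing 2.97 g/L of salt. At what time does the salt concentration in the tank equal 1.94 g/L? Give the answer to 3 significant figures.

28.8 h

Species balance on the tank: V dC/dt = Q(C_in − C), so τ = V/Q = 29.703 h.
C(t) = C_in + (C₀ − C_in) e^(−t/τ). Set C = 1.94 and solve for t:
e^(−t/τ) = (C − C_in)/(C₀ − C_in) = (1.94 − 2.97)/(0.255 − 2.97) = 0.37937
t = −τ ln(…) = 29.703 × 0.96923 = 28.789 h.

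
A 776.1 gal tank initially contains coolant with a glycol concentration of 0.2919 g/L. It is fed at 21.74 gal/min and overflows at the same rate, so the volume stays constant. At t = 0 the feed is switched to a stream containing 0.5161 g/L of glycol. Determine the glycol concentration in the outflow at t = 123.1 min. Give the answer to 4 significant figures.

0.5090 g/L

Accumulation = in − out for the solute gives V dC/dt = Q(C_in − C).
Rewrite as dC/dt + C/τ = C_in/τ, τ = V/Q = 35.6992 min.
This is linear first-order; C(t) = C_in + (C₀ − C_in) e^(−t/τ).
C(123.1) = 0.5161 + (0.2919 − 0.5161)·e^(−123.1/35.6992) = 0.5161 + (-0.224200)·0.0318009 = 0.508970 g/L.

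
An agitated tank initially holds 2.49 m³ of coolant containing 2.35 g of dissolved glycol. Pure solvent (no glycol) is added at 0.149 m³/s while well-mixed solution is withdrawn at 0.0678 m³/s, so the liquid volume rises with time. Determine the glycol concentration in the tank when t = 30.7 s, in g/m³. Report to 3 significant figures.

0.264 g/m³

Total volume: dV/dt = Q_in − Q_out = 0.081200 m³/s, so V(t) = 2.49 + 0.081200 t and V(30.7) = 4.9828 m³.
No glycol enters, so dm/dt = −Q_out · (m/V).
Separate: dm/m = −Q_out dt/V(t) ⇒ ln(m/m₀) = −(Q_out/(Q_in−Q_out)) ln(V/V₀).
m = m₀ (V₀/V)^(Q_out/(Q_in−Q_out)) = 2.35 × (2.49/4.9828)^(0.83498) = 1.3168 g.
C = m/V = 1.3168/4.9828 = 0.26426 g/m³.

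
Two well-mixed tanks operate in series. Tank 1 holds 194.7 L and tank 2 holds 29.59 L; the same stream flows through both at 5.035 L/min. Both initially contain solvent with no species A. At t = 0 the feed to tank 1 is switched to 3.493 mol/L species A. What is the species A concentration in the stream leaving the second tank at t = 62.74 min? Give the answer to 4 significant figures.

2.680 mol/L

Species balance on tank i: dCᵢ/dt = (Cᵢ₋₁ − Cᵢ)/τᵢ with τᵢ = Vᵢ/Q.
τ₁ = 194.7/5.035 = 38.6693 min; τ₂ = 29.59/5.035 = 5.87686 min.
Tank 1: C₁ = C_in(1 − e^(−t/τ₁)). Tank 2 (τ₁ ≠ τ₂): C₂ = C_in[1 − (τ₁ e^(−t/τ₁) − τ₂ e^(−t/τ₂))/(τ₁ − τ₂)].
At t = 62.74: e^(−t/τ₁) = 0.197409, e^(−t/τ₂) = 2.30980e-05.
C₂ = 3.493·[1 − (38.6693·0.197409 − 5.87686·2.30980e-05)/(32.7925)] = 3.493·0.767216 = 2.67989 mol/L.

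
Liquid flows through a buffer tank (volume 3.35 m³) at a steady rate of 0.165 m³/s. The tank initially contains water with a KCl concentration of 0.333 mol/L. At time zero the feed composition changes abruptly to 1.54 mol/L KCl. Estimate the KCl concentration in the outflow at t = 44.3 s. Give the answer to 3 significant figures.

Transient balance on the dissolved component: V dC/dt = Q(C_in − C).
So dC/dt = (C_in − C)/τ with τ = V/Q = 3.35/0.165 = 20.303 s.
Integrating: C(t) = C_in + (C₀ − C_in) e^(−t/τ).
C(44.3) = 1.54 + (0.333 − 1.54)·e^(−44.3/20.303) = 1.54 + (-1.2070)·0.11282 = 1.4038 mol/L.

1.40 mol/L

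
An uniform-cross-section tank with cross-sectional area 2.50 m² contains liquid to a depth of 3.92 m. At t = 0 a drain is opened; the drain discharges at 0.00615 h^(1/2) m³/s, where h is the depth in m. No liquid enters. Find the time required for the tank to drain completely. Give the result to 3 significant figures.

With no inflow, A dh/dt = −0.00615 √h.
This is separable: 2 d(√h)/dt = −0.00615/A, so √h = √h₀ − (0.00615/(2A)) t.
Tank is empty when √h = 0: t_empty = 2A√h₀/0.00615.
t_empty = 2·2.50·√3.92/0.00615 = 5.0000·1.9799/0.00615 = 1609.7 s.

1610 s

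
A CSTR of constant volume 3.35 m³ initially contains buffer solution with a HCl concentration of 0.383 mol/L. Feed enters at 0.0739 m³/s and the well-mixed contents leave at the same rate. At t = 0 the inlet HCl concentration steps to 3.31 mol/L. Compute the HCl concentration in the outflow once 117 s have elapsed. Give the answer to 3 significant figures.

Transient balance on the dissolved component: V dC/dt = Q(C_in − C).
Time constant τ = V/Q = 3.35/0.0739 = 45.332 s.
This is linear first-order; C(t) = C_in + (C₀ − C_in) e^(−t/τ).
C(117) = 3.31 + (0.383 − 3.31)·e^(−117/45.332) = 3.31 + (-2.9270)·0.075699 = 3.0884 mol/L.

3.09 mol/L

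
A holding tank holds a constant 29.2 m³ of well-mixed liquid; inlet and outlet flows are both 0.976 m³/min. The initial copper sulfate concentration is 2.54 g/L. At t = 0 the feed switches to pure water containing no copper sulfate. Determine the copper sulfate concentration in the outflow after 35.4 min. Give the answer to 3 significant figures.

Unsteady species balance (constant V, well mixed): V dC/dt = Q(C_in − C).
So dC/dt = (C_in − C)/τ with τ = V/Q = 29.2/0.976 = 29.918 min.
This is linear first-order; C(t) = C_in + (C₀ − C_in) e^(−t/τ).
C(35.4) = 0 + (2.54 − 0)·e^(−35.4/29.918) = 0 + (2.5400)·0.30629 = 0.77797 g/L.

0.778 g/L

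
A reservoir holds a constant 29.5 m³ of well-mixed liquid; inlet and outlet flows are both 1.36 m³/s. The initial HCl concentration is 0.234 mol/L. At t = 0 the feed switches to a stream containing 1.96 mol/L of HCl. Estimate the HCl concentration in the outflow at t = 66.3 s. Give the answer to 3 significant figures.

1.88 mol/L

Mass balance on the solute (V constant): V dC/dt = Q(C_in − C).
So dC/dt = (C_in − C)/τ with τ = V/Q = 29.5/1.36 = 21.691 s.
Solution: C(t) = C_in + (C₀ − C_in) e^(−t/τ).
C(66.3) = 1.96 + (0.234 − 1.96)·e^(−66.3/21.691) = 1.96 + (-1.7260)·0.047050 = 1.8788 mol/L.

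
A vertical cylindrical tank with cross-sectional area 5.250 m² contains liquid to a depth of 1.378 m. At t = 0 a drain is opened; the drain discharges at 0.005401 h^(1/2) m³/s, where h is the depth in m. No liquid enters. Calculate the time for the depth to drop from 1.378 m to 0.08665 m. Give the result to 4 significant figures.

1710 s

A dh/dt = −Q_out = −0.005401 √h.
This is separable: 2 d(√h)/dt = −0.005401/A, so √h = √h₀ − (0.005401/(2A)) t.
t = 2A(√h₀ − √h)/0.005401 = 2·5.250·(√1.378 − √0.08665)/0.005401
  = 10.5000 × (1.17388 − 0.294364) / 0.005401 = 1709.86 s.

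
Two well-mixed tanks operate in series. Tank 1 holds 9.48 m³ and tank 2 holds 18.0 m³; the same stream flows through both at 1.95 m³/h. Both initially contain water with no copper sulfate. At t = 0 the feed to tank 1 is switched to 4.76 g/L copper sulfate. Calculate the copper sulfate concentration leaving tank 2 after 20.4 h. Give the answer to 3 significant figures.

Each tank obeys Vᵢ dCᵢ/dt = Q(Cᵢ₋₁ − Cᵢ), so τᵢ = Vᵢ/Q.
τ₁ = 9.48/1.95 = 4.8615 h; τ₂ = 18.0/1.95 = 9.2308 h.
Solving the cascade with C₁(0)=C₂(0)=0 gives C₂(t) = C_in[1 − (τ₁ e^(−t/τ₁) − τ₂ e^(−t/τ₂))/(τ₁ − τ₂)].
At t = 20.4: e^(−t/τ₁) = 0.015053, e^(−t/τ₂) = 0.10970.
C₂ = 4.76·[1 − (4.8615·0.015053 − 9.2308·0.10970)/(-4.3692)] = 4.76·0.78499 = 3.7365 g/L.

3.74 g/L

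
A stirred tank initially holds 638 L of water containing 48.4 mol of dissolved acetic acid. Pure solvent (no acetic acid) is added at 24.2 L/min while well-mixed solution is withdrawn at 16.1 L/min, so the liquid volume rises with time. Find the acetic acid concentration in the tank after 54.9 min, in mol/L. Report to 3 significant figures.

Total volume: dV/dt = Q_in − Q_out = 8.1000 L/min, so V(t) = 638 + 8.1000 t and V(54.9) = 1082.7 L.
No acetic acid enters, so dm/dt = −Q_out · (m/V).
Separate: dm/m = −Q_out dt/V(t) ⇒ ln(m/m₀) = −(Q_out/(Q_in−Q_out)) ln(V/V₀).
m = m₀ (V₀/V)^(Q_out/(Q_in−Q_out)) = 48.4 × (638/1082.7)^(1.9877) = 16.917 mol.
C = m/V = 16.917/1082.7 = 0.015625 mol/L.

0.0156 mol/L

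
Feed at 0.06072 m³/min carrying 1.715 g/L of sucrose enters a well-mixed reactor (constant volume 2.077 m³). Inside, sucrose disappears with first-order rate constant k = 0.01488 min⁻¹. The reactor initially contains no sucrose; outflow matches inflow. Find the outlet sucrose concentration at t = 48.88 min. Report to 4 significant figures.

V dC/dt = Q(C_in − C) − k V C.
This is linear with rate a = Q/V + k = 0.0441145 min⁻¹.
C_ss = Q C_in/(Q + kV) = 1.13652 g/L; C(t) = C_ss + (C₀ − C_ss) e^(−a t).
C(48.88) = 1.13652 + (-1.13652)·e^(−0.0441145·48.88) = 1.13652 + (-1.13652)·0.115751 = 1.00497 g/L.

1.005 g/L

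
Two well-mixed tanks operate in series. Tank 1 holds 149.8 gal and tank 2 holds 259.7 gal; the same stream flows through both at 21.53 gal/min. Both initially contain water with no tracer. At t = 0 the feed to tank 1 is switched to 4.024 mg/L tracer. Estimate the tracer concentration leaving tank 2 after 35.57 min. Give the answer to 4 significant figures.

3.559 mg/L

Each tank obeys Vᵢ dCᵢ/dt = Q(Cᵢ₋₁ − Cᵢ), so τᵢ = Vᵢ/Q.
τ₁ = 149.8/21.53 = 6.95773 min; τ₂ = 259.7/21.53 = 12.0622 min.
Solving the cascade with C₁(0)=C₂(0)=0 gives C₂(t) = C_in[1 − (τ₁ e^(−t/τ₁) − τ₂ e^(−t/τ₂))/(τ₁ − τ₂)].
At t = 35.57: e^(−t/τ₁) = 0.00602223, e^(−t/τ₂) = 0.0523988.
C₂ = 4.024·[1 − (6.95773·0.00602223 − 12.0622·0.0523988)/(-5.10451)] = 4.024·0.884387 = 3.55877 mg/L.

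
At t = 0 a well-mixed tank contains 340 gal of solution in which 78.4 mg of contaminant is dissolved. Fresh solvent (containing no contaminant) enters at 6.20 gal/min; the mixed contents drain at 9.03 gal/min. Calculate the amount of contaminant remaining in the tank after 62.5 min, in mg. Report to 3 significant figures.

7.53 mg

Total volume: dV/dt = Q_in − Q_out = -2.8300 gal/min, so V(t) = 340 − 2.8300 t and V(62.5) = 163.13 gal.
Solute balance: dm/dt = 0 − Q_out C = −Q_out m/V(t).
dm/m = −Q_out dt/(V₀ − 2.8300 t); integrating gives ln(m/m₀) = −(Q_out/(Q_in−Q_out)) ln(V/V₀).
m = m₀ (V₀/V)^(Q_out/(Q_in−Q_out)) = 78.4 × (340/163.13)^(-3.1908) = 7.5263 mg.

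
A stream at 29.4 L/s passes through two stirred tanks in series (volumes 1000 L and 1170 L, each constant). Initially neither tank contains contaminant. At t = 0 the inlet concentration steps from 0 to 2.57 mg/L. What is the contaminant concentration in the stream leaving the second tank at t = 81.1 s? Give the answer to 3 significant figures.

1.66 mg/L

Each tank obeys Vᵢ dCᵢ/dt = Q(Cᵢ₋₁ − Cᵢ), so τᵢ = Vᵢ/Q.
τ₁ = 1000/29.4 = 34.014 s; τ₂ = 1170/29.4 = 39.796 s.
Solving the cascade with C₁(0)=C₂(0)=0 gives C₂(t) = C_in[1 − (τ₁ e^(−t/τ₁) − τ₂ e^(−t/τ₂))/(τ₁ − τ₂)].
At t = 81.1: e^(−t/τ₁) = 0.092150, e^(−t/τ₂) = 0.13030.
C₂ = 2.57·[1 − (34.014·0.092150 − 39.796·0.13030)/(-5.7823)] = 2.57·0.64527 = 1.6583 mg/L.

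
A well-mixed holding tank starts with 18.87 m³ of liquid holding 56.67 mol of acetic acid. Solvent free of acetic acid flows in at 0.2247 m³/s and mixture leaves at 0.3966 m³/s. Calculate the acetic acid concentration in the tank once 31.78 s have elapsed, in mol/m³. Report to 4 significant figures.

Total volume: dV/dt = Q_in − Q_out = -0.171900 m³/s, so V(t) = 18.87 − 0.171900 t and V(31.78) = 13.4070 m³.
No acetic acid enters, so dm/dt = −Q_out · (m/V).
dm/m = −Q_out dt/(V₀ − 0.171900 t); integrating gives ln(m/m₀) = −(Q_out/(Q_in−Q_out)) ln(V/V₀).
m = m₀ (V₀/V)^(Q_out/(Q_in−Q_out)) = 56.67 × (18.87/13.4070)^(-2.30716) = 25.7561 mol.
C = m/V = 25.7561/13.4070 = 1.92109 mol/m³.

1.921 mol/m³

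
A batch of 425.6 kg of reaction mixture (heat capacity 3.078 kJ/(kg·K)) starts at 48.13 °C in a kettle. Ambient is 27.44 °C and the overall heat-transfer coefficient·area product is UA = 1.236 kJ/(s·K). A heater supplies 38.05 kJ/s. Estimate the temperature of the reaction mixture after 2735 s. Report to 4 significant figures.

57.46 °C

Lumped-capacitance energy balance: M c_p dT/dt = UA(T_amb − T) + Q̇.
dT/dt = (T_ss − T)/τ with T_ss = T_amb + Q̇/UA = 27.44 + 38.05/1.236 = 58.2248 °C, τ = M c_p/UA = 425.6·3.078/1.236 = 1059.87 s.
Solution: T(t) = T_ss + (T₀ − T_ss) e^(−t/τ).
T(2735) = 58.2248 + (-10.0948)·0.0757354 = 57.4603 °C.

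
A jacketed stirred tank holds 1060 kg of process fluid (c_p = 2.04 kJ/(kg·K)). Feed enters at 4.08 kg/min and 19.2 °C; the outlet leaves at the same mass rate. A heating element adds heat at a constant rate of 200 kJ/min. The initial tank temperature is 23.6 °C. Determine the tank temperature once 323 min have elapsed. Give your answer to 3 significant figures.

Unsteady energy balance on the tank contents: M c_p dT/dt = ṁ c_p (T_in − T) + 200.
Rearrange: dT/dt = (T_ss − T)/τ with τ = M/ṁ = 259.80 min and T_ss = T_in + Q̇/(ṁ c_p) = 43.229 °C.
This is linear first-order; T(t) = T_ss + (T₀ − T_ss) e^(−t/τ).
T(323) = 43.229 + (-19.629)·e^(−323/259.80) = 43.229 + (-19.629)·0.28845 = 37.567 °C.

37.6 °C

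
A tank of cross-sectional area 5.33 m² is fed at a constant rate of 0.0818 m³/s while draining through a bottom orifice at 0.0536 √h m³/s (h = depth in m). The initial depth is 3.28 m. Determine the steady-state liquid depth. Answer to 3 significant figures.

A dh/dt = Q_in − 0.0536 √h. Steady state requires inflow = outflow:
Q_in = 0.0536 √h_ss ⇒ √h_ss = 0.0818/0.0536 = 1.5261.
h_ss = 1.5261² = 2.3290 m. (Since h₀ = 3.28 m > h_ss, the level will fall toward this value.)

2.33 m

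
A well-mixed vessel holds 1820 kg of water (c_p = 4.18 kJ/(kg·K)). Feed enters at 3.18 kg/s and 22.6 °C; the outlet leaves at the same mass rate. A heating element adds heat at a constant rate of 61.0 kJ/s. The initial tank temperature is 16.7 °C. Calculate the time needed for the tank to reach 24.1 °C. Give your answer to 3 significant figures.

700 s

M c_p dT/dt = ṁ c_p (T_in − T) + Q̇.
τ = M/ṁ = 572.33 s; T_ss = T_in + Q̇/(ṁ c_p) = 27.189 °C.
T(t) = T_ss + (T₀ − T_ss) e^(−t/τ). Set T = 24.1:
e^(−t/τ) = (24.1 − 27.189)/(16.7 − 27.189) = 0.29450
t = −572.33 · ln(0.29450) = 699.65 s.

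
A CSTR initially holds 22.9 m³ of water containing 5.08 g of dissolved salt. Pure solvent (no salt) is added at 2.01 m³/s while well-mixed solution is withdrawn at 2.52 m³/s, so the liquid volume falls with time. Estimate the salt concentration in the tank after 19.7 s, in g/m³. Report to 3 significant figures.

0.0228 g/m³

Let m(t) be the amount of salt. Volume: V(t) = V₀ + (Q_in − Q_out) t = 22.9 − 0.51000 t; V(19.7) = 12.853 m³.
No salt enters, so dm/dt = −Q_out · (m/V).
dm/m = −Q_out dt/(V₀ − 0.51000 t); integrating gives ln(m/m₀) = −(Q_out/(Q_in−Q_out)) ln(V/V₀).
m = m₀ (V₀/V)^(Q_out/(Q_in−Q_out)) = 5.08 × (22.9/12.853)^(-4.9412) = 0.29273 g.
C = m/V = 0.29273/12.853 = 0.022775 g/m³.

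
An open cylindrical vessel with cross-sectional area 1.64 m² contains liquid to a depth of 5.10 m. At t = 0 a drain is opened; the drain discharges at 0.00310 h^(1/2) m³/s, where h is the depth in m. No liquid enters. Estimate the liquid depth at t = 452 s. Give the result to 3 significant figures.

3.35 m

A dh/dt = −Q_out = −0.00310 √h.
∫ h^(−1/2) dh = −(0.00310/A) ∫ dt, giving 2√h = 2√h₀ − (0.00310/A) t.
√h = √5.10 − 0.00310·452/(2·1.64) = 2.2583 − 0.42720 = 1.8311.
h = 1.8311² = 3.3530 m.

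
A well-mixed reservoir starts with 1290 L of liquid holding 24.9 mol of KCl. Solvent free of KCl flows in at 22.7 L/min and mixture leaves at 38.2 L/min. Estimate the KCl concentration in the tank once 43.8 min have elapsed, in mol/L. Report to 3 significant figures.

Let m(t) be the amount of KCl. Volume: V(t) = V₀ + (Q_in − Q_out) t = 1290 − 15.500 t; V(43.8) = 611.10 L.
Solute balance: dm/dt = 0 − Q_out C = −Q_out m/V(t).
Separate: dm/m = −Q_out dt/V(t) ⇒ ln(m/m₀) = −(Q_out/(Q_in−Q_out)) ln(V/V₀).
m = m₀ (V₀/V)^(Q_out/(Q_in−Q_out)) = 24.9 × (1290/611.10)^(-2.4645) = 3.9493 mol.
C = m/V = 3.9493/611.10 = 0.0064626 mol/L.

0.00646 mol/L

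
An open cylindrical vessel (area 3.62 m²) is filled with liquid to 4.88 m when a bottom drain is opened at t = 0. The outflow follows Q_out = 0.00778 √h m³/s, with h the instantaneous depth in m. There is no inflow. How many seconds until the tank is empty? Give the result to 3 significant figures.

Accumulation of liquid (constant cross-section A): A dh/dt = −0.00778 √h.
This is separable: 2 d(√h)/dt = −0.00778/A, so √h = √h₀ − (0.00778/(2A)) t.
Tank is empty when √h = 0: t_empty = 2A√h₀/0.00778.
t_empty = 2·3.62·√4.88/0.00778 = 7.2400·2.2091/0.00778 = 2055.7 s.

2060 s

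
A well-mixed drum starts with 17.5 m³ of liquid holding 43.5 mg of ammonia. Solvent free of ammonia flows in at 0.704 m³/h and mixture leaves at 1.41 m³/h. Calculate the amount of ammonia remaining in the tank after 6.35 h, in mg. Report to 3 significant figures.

Total volume: dV/dt = Q_in − Q_out = -0.70600 m³/h, so V(t) = 17.5 − 0.70600 t and V(6.35) = 13.017 m³.
Solute balance: dm/dt = 0 − Q_out C = −Q_out m/V(t).
Separate: dm/m = −Q_out dt/V(t) ⇒ ln(m/m₀) = −(Q_out/(Q_in−Q_out)) ln(V/V₀).
m = m₀ (V₀/V)^(Q_out/(Q_in−Q_out)) = 43.5 × (17.5/13.017)^(-1.9972) = 24.088 mg.

24.1 mg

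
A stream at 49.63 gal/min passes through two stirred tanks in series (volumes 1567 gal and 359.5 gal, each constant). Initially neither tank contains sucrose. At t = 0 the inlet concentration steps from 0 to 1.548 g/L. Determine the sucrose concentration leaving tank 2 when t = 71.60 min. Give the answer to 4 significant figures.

1.340 g/L

Each tank obeys Vᵢ dCᵢ/dt = Q(Cᵢ₋₁ − Cᵢ), so τᵢ = Vᵢ/Q.
τ₁ = 1567/49.63 = 31.5736 min; τ₂ = 359.5/49.63 = 7.24360 min.
Solving the cascade with C₁(0)=C₂(0)=0 gives C₂(t) = C_in[1 − (τ₁ e^(−t/τ₁) − τ₂ e^(−t/τ₂))/(τ₁ − τ₂)].
At t = 71.60: e^(−t/τ₁) = 0.103549, e^(−t/τ₂) = 5.09542e-05.
C₂ = 1.548·[1 − (31.5736·0.103549 − 7.24360·5.09542e-05)/(24.3300)] = 1.548·0.865638 = 1.34001 g/L.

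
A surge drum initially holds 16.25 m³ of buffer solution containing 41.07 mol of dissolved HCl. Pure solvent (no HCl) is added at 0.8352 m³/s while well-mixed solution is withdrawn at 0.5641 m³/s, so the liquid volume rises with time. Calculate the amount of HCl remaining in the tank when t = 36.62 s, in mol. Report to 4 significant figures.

Total volume: dV/dt = Q_in − Q_out = 0.271100 m³/s, so V(t) = 16.25 + 0.271100 t and V(36.62) = 26.1777 m³.
Solute balance: dm/dt = 0 − Q_out C = −Q_out m/V(t).
dm/m = −Q_out dt/(V₀ + 0.271100 t); integrating gives ln(m/m₀) = −(Q_out/(Q_in−Q_out)) ln(V/V₀).
m = m₀ (V₀/V)^(Q_out/(Q_in−Q_out)) = 41.07 × (16.25/26.1777)^(2.08078) = 15.2279 mol.

15.23 mol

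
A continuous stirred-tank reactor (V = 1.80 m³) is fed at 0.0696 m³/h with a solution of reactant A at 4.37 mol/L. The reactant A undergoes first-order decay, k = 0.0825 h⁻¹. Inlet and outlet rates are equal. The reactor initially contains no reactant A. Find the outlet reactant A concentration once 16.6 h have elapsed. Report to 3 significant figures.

1.21 mol/L

Accumulation = in − out − consumed: V dC/dt = Q C_in − Q C − k V C.
dC/dt = (Q/V) C_in − (Q/V + k) C; effective rate a = Q/V + k = 0.038667 + 0.0825 = 0.12117 h⁻¹.
C_ss = Q C_in/(Q + kV) = 1.3946 mol/L; C(t) = C_ss + (C₀ − C_ss) e^(−a t).
C(16.6) = 1.3946 + (-1.3946)·e^(−0.12117·16.6) = 1.3946 + (-1.3946)·0.13381 = 1.2080 mol/L.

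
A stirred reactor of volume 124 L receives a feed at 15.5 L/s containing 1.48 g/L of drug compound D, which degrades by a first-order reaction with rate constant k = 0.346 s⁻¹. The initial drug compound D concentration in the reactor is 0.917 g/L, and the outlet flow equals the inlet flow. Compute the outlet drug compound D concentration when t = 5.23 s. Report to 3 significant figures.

Species balance: V dC/dt = Q C_in − Q C − k V C.
dC/dt = (Q/V) C_in − (Q/V + k) C; effective rate a = Q/V + k = 0.12500 + 0.346 = 0.47100 s⁻¹.
C_ss = Q C_in/(Q + kV) = 0.39278 g/L; C(t) = C_ss + (C₀ − C_ss) e^(−a t).
C(5.23) = 0.39278 + (0.52422)·e^(−0.47100·5.23) = 0.39278 + (0.52422)·0.085151 = 0.43742 g/L.

0.437 g/L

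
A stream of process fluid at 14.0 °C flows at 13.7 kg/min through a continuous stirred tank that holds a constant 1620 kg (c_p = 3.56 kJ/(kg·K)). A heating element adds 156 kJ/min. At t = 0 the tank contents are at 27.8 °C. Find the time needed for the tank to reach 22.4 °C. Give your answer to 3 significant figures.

Energy balance: M c_p dT/dt = ṁ c_p (T_in − T) + 156.
τ = M/ṁ = 118.25 min; T_ss = T_in + Q̇/(ṁ c_p) = 17.199 °C.
T(t) = T_ss + (T₀ − T_ss) e^(−t/τ). Set T = 22.4:
e^(−t/τ) = (22.4 − 17.199)/(27.8 − 17.199) = 0.49064
t = −118.25 · ln(0.49064) = 84.199 min.

84.2 min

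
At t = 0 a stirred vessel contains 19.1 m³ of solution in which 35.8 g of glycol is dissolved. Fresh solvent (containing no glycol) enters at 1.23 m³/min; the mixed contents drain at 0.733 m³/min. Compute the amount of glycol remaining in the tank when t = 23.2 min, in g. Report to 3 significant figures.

Let m(t) be the amount of glycol. Volume: V(t) = V₀ + (Q_in − Q_out) t = 19.1 + 0.49700 t; V(23.2) = 30.630 m³.
Species balance (pure solvent in): dm/dt = −Q_out · m/V(t).
Separate: dm/m = −Q_out dt/V(t) ⇒ ln(m/m₀) = −(Q_out/(Q_in−Q_out)) ln(V/V₀).
m = m₀ (V₀/V)^(Q_out/(Q_in−Q_out)) = 35.8 × (19.1/30.630)^(1.4748) = 17.839 g.

17.8 g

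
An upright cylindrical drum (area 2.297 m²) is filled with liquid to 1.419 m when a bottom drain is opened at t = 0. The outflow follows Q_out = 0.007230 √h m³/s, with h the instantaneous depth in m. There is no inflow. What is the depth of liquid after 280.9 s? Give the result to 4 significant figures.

0.5612 m

Volume balance on the tank: A dh/dt = −0.007230 √h.
Separate and integrate: 2(√h − √h₀) = −(0.007230/A) t.
√h = √1.419 − 0.007230·280.9/(2·2.297) = 1.19122 − 0.442078 = 0.749140.
h = 0.749140² = 0.561210 m.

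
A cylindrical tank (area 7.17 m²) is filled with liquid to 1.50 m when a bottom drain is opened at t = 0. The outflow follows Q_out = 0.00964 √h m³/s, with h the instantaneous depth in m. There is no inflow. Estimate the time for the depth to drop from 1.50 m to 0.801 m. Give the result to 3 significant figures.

491 s

Unsteady balance on liquid volume: A dh/dt = −0.00964 √h.
Separate and integrate: 2(√h − √h₀) = −(0.00964/A) t.
t = 2A(√h₀ − √h)/0.00964 = 2·7.17·(√1.50 − √0.801)/0.00964
  = 14.340 × (1.2247 − 0.89499) / 0.00964 = 490.53 s.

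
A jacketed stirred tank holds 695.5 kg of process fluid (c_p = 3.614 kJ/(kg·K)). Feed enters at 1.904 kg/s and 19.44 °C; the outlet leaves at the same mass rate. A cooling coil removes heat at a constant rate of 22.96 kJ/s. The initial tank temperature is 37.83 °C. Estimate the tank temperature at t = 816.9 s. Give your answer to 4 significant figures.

18.42 °C

M c_p dT/dt = ṁ c_p (T_in − T) − Q̇.
τ = M/ṁ = 365.284 s; T_ss = T_in − Q̇/(ṁ c_p) = 19.44 − 22.96/(1.904·3.614) = 16.1033 °C.
T approaches T_ss exponentially: T(t) = T_ss + (T₀ − T_ss) e^(−t/τ).
T(816.9) = 16.1033 + (21.7267)·e^(−816.9/365.284) = 16.1033 + (21.7267)·0.106848 = 18.4248 °C.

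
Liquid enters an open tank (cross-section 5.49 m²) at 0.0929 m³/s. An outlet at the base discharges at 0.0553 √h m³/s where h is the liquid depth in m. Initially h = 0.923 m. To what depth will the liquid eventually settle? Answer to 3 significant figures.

Level balance: A dh/dt = 0.0929 − 0.0553 √h. Setting dh/dt = 0:
Q_in = 0.0553 √h_ss ⇒ √h_ss = 0.0929/0.0553 = 1.6799.
h_ss = 1.6799² = 2.8222 m. (Since h₀ = 0.923 m < h_ss, the level will rise toward this value.)

2.82 m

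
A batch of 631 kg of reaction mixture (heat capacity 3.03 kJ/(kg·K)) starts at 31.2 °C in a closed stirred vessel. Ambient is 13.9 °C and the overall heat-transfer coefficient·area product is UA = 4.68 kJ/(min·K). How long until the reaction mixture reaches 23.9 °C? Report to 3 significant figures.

224 min

Lumped-capacitance energy balance: M c_p dT/dt = UA(T_amb − T).
τ = M c_p/UA = 408.53 min; T_ss = T_amb = 13.900 °C.
T(t) = T_ss + (T₀ − T_ss)e^(−t/τ); set T = 23.9:
t = −τ ln[(T − T_ss)/(T₀ − T_ss)] = −408.53 · ln(0.57803) = 223.93 min.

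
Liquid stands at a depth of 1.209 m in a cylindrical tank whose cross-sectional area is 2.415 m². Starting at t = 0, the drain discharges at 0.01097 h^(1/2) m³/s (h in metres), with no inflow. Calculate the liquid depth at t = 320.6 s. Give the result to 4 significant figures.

With no inflow, A dh/dt = −0.01097 √h.
∫ h^(−1/2) dh = −(0.01097/A) ∫ dt, giving 2√h = 2√h₀ − (0.01097/A) t.
√h = √1.209 − 0.01097·320.6/(2·2.415) = 1.09955 − 0.728154 = 0.371392.
h = 0.371392² = 0.137932 m.

0.1379 m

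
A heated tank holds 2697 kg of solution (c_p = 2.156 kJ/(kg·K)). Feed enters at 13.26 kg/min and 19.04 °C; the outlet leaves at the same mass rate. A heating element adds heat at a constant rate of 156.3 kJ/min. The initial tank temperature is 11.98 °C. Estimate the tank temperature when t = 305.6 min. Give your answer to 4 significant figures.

Energy balance: M c_p dT/dt = ṁ c_p (T_in − T) + 156.3.
Rearrange: dT/dt = (T_ss − T)/τ with τ = M/ṁ = 203.394 min and T_ss = T_in + Q̇/(ṁ c_p) = 24.5072 °C.
T approaches T_ss exponentially: T(t) = T_ss + (T₀ − T_ss) e^(−t/τ).
T(305.6) = 24.5072 + (-12.5272)·e^(−305.6/203.394) = 24.5072 + (-12.5272)·0.222572 = 21.7190 °C.

21.72 °C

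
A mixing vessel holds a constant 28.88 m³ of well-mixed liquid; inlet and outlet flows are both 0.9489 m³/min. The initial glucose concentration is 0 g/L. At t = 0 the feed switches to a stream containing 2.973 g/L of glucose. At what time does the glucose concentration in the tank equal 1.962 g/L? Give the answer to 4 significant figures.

Species balance on the tank: V dC/dt = Q(C_in − C), so τ = V/Q = 30.4352 min.
C(t) = C_in + (C₀ − C_in) e^(−t/τ). Set C = 1.962 and solve for t:
e^(−t/τ) = (C − C_in)/(C₀ − C_in) = (1.962 − 2.973)/(0 − 2.973) = 0.340061
t = −τ ln(…) = 30.4352 × 1.07863 = 32.8284 min.

32.83 min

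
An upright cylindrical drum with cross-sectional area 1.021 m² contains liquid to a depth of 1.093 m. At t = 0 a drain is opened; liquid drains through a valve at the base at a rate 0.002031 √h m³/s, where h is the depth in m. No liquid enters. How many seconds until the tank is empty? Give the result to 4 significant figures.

A dh/dt = −Q_out = −0.002031 √h.
Separate and integrate: 2(√h − √h₀) = −(0.002031/A) t.
Set h = 0: 2√h₀ = (0.002031/A) t_empty ⇒ t_empty = 2A√h₀/0.002031.
t_empty = 2·1.021·√1.093/0.002031 = 2.04200·1.04547/0.002031 = 1051.13 s.

1051 s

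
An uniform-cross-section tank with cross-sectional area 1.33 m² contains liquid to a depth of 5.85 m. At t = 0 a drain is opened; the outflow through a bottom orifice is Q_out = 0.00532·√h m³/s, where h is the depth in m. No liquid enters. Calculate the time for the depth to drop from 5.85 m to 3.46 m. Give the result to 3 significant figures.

279 s

Mass balance (ρ constant): A dh/dt = −0.00532 √h.
This is separable: 2 d(√h)/dt = −0.00532/A, so √h = √h₀ − (0.00532/(2A)) t.
t = 2A(√h₀ − √h)/0.00532 = 2·1.33·(√5.85 − √3.46)/0.00532
  = 2.6600 × (2.4187 − 1.8601) / 0.00532 = 279.28 s.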